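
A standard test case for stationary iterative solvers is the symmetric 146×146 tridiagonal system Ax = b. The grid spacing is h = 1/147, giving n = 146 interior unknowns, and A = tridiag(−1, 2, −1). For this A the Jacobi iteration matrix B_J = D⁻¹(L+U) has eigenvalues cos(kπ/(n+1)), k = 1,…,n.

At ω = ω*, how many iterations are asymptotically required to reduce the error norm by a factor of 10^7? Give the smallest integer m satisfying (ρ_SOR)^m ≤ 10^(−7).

B_J for the 146×146 system has eigenvalues cos(kπ/147); ρ_J = cos(π/147) = 0.9997716.
√(1−ρ_J²) simplifies to sin(π/147) = 0.0213698.
Then 2/(1+√(1−ρ_J²)) = 2/(1+0.0213698); ω* = 2/1.0213698 = 1.9581546.
ρ_SOR = ω* − 1 ≈ 0.9581546.
m ≥ 7·ln10 / (−ln 0.9581546) = 377.066; smallest integer m = 378.

m = 378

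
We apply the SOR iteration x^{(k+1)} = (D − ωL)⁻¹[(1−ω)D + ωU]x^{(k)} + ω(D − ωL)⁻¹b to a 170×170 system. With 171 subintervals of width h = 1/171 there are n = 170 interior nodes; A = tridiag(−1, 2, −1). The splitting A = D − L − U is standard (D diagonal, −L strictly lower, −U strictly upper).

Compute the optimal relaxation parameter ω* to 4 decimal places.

ρ_J = max_k |cos(kπ/171)| = cos(π/171) = 0.9998
√(1−ρ_J²) = |sin(π/171)| = 0.01837
[ω*] 2 ÷ (1 + 0.01837) = 2 ÷ 1.01837 = 1.9639.
At ω = 1.9639 every |λ(B_ω)| = ω−1, so ρ_SOR = 0.9639.

ω* = 1.9639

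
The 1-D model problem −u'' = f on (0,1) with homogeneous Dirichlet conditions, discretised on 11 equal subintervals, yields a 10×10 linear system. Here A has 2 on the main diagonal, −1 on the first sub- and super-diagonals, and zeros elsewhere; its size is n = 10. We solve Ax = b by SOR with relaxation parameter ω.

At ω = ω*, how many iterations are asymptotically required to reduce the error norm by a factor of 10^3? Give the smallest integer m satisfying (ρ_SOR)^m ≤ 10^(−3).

½·tridiag(1,0,1) at n=10: λ_k = cos(kπ/11); max |λ| at k=1 ⇒ ρ_J = cos(π/11) ≈ 0.9594930.
√(1−ρ_J²) simplifies to sin(π/11) = 0.2817326.
So ω* = 2/1.2817326 = 1.5603879 (Young).
At ω = 1.5603879 every |λ(B_ω)| = ω−1, so ρ_SOR = 0.5603879.
m ≥ 3·ln10 / (−ln 0.5603879) = 11.928; smallest integer m = 12.

m = 12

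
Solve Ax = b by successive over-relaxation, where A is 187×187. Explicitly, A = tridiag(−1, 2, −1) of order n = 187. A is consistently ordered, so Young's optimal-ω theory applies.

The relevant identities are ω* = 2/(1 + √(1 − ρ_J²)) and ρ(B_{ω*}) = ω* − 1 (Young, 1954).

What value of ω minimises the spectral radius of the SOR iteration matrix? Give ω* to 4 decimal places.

ω* = 1.9671

½·tridiag(1,0,1) at n=187: λ_k = cos(kπ/188); max |λ| at k=1 ⇒ ρ_J = cos(π/188) ≈ 0.9999.
√(1 − cos²(π/188)) = sin(π/188) ≈ 0.01671.
ω* = 2/(1+0.01671) = 1.9671
and ρ(B_{ω*}) = 1.9671 − 1 = 0.9671.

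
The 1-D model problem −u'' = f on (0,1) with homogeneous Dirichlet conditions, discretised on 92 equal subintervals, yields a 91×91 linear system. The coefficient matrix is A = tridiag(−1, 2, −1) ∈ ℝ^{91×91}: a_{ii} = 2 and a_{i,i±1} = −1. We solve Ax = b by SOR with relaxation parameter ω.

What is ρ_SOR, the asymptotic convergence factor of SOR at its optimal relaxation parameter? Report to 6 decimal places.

With n=91, ρ(Jacobi) = cos(π/92) = 0.999417.
√(1−ρ_J²) = |sin(π/92)| = 0.0341411
ω* = 2 / (1 + 0.0341411) = 2 / 1.0341411 ≈ 1.933972.
Hence ρ(B_{ω*}) = 1.933972 − 1 = 0.933972.

ρ_SOR = 0.933972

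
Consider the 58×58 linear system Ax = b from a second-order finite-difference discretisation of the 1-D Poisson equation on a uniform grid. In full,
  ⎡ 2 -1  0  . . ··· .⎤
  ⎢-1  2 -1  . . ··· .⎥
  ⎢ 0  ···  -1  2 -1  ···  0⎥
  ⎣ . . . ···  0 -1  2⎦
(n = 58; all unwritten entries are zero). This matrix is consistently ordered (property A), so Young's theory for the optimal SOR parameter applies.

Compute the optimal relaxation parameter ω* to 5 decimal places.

ω* = 1.89893

B_J for the 58×58 system has eigenvalues cos(kπ/59); ρ_J = cos(π/59) = 0.99858.
√(1 − cos²(π/59)) = sin(π/59) ≈ 0.053222.
ω* = 2 / (1 + 0.053222) = 2 / 1.053222 ≈ 1.89893.
ρ(B_{ω*}) = ω*−1 = 0.89893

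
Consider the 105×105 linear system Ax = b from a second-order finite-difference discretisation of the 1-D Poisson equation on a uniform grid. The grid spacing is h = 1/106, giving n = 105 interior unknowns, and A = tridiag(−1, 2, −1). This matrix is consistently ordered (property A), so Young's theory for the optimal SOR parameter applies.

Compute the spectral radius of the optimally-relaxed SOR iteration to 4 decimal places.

spectrum of D⁻¹(L+U) = {cos(kπ/106) : 1≤k≤105}; ρ_J = cos(π/106) = 0.9996.
√(1−ρ_J²) simplifies to sin(π/106) = 0.02963.
ω* = 2/(1 + 0.02963) = 2/1.02963 = 1.9424.
At ω = 1.9424 every |λ(B_ω)| = ω−1, so ρ_SOR = 0.9424.

ρ_SOR = 0.9424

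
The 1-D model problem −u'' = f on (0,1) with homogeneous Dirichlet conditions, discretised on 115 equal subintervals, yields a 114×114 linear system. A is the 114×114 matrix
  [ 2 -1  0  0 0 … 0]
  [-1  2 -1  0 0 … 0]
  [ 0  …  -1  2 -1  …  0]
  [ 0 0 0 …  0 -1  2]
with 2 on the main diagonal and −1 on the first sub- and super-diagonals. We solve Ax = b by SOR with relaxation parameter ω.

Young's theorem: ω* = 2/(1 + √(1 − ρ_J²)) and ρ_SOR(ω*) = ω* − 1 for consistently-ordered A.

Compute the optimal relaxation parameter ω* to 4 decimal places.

With n=114, ρ(Jacobi) = cos(π/115) = 0.9996.
1 − cos²(π/115) = sin²(π/115) ⇒ √(1−ρ_J²) = sin(π/115) = 0.02731.
Young: ω* = 2/(1+√(1−ρ_J²)) = 2/(1+0.02731) = 2/1.02731 = 1.9468.
ρ_SOR = ω* − 1 = 1.9468 − 1 = 0.9468.

ω* = 1.9468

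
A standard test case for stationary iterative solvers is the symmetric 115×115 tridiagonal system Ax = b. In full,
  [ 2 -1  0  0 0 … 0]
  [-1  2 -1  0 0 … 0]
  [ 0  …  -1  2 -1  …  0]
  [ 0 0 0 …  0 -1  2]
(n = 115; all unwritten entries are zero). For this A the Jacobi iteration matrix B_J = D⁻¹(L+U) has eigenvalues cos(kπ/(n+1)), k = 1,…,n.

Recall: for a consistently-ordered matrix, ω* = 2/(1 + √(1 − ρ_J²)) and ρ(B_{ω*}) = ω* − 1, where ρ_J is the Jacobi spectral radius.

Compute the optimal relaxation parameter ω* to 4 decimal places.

With n=115, ρ(Jacobi) = cos(π/116) = 0.9996.
√(1−ρ_J²) simplifies to sin(π/116) = 0.02708.
Young: ω* = 2/(1+√(1−ρ_J²)) = 2/(1+0.02708) = 2/1.02708 = 1.9473.
[ρ_SOR] ω* − 1 = 0.9473.

ω* = 1.9473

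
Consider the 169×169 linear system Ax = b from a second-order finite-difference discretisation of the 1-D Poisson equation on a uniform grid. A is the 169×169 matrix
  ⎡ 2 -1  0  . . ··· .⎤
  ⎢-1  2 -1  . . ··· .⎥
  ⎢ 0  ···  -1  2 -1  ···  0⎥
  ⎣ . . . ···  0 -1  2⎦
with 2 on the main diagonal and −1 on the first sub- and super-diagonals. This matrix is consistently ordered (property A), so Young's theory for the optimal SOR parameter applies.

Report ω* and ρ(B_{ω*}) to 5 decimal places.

ω* = 1.96371, ρ_SOR = 0.96371

spectrum of D⁻¹(L+U) = {cos(kπ/170) : 1≤k≤169}; ρ_J = cos(π/170) = 0.99983.
root = sin(π/170) = 0.018479  (since 1−cos² = sin²).
[ω*] 2 ÷ (1 + 0.018479) = 2 ÷ 1.018479 = 1.96371.
[ρ_SOR] ω* − 1 = 0.96371.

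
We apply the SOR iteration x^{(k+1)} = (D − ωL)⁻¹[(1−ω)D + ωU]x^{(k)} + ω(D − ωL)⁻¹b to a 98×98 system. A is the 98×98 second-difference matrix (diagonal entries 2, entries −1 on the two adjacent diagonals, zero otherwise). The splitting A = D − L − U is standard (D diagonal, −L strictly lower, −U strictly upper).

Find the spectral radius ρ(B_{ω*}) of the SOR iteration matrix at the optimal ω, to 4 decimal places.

With n=98, ρ(Jacobi) = cos(π/99) = 0.9995.
√(1 − cos²(π/99)) = sin(π/99) ≈ 0.03173.
ω* = 2 / (1 + 0.03173) = 2 / 1.03173 ≈ 1.9385.
ρ(B_{ω*}) = ω*−1 = 0.9385

ρ_SOR = 0.9385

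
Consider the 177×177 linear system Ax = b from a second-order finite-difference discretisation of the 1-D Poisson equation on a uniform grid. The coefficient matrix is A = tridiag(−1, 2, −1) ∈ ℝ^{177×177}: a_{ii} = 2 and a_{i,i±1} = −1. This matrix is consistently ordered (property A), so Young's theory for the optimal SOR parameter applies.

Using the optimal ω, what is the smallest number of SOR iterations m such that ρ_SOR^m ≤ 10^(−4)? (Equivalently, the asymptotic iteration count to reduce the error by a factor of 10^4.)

B_J for the 177×177 system has eigenvalues cos(kπ/178); ρ_J = cos(π/178) = 0.9998443.
√(1−ρ_J²) = |sin(π/178)| = 0.0176485
ω* = 2/(1+0.0176485) = 1.9653151
ρ_SOR = ω* − 1 = 1.9653151 − 1 = 0.9653151.
Need (0.9653151)^m ≤ 10^(−4): m ≥ 4·ln10/|ln 0.9653151| = 9.21034/0.0353007 = 260.911 ⇒ m = 261.

m = 261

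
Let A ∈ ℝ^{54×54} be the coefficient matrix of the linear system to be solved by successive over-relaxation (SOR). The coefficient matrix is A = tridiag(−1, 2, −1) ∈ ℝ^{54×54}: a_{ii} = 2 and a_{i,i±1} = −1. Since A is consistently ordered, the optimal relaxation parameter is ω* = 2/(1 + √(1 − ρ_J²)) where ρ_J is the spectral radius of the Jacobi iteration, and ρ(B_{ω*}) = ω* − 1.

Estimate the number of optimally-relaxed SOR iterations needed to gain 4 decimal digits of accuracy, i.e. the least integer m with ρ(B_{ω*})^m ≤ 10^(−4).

m = 81

spectrum of D⁻¹(L+U) = {cos(kπ/55) : 1≤k≤54}; ρ_J = cos(π/55) = 0.9983691.
root = sin(π/55) = 0.0570888  (since 1−cos² = sin²).
[ω*] 2 ÷ (1 + 0.0570888) = 2 ÷ 1.0570888 = 1.8919886.
ρ_SOR = ω* − 1 = 1.8919886 − 1 = 0.8919886.
Need (0.8919886)^m ≤ 10^(−4): m ≥ 4·ln10/|ln 0.8919886| = 9.21034/0.114302 = 80.579 ⇒ m = 81.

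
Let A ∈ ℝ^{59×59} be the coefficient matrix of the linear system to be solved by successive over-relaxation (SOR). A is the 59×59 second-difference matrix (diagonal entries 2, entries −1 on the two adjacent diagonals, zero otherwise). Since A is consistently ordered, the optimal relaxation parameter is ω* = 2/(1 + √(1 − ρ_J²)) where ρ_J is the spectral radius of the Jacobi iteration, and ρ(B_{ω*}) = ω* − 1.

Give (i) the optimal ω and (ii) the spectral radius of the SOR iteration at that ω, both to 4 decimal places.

ω* = 1.9005, ρ_SOR = 0.9005

[ρ_J] n=59: ρ(B_J) = cos(π/(n+1)) = cos(π/60) = 0.9986.
1 − cos²(π/60) = sin²(π/60) ⇒ √(1−ρ_J²) = sin(π/60) = 0.05234.
Then 2/(1+√(1−ρ_J²)) = 2/(1+0.05234); ω* = 2/1.05234 = 1.9005.
and ρ(B_{ω*}) = 1.9005 − 1 = 0.9005.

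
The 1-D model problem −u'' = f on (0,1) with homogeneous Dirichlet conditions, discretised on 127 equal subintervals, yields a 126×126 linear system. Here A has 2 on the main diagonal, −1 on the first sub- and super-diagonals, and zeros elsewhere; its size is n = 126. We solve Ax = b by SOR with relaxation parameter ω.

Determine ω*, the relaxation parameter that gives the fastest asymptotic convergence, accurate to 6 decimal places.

spectrum of D⁻¹(L+U) = {cos(kπ/127) : 1≤k≤126}; ρ_J = cos(π/127) = 0.999694.
√(1−ρ_J²) simplifies to sin(π/127) = 0.0247344.
Young: ω* = 2/(1+√(1−ρ_J²)) = 2/(1+0.0247344) = 2/1.0247344 = 1.951725.
ρ(B_{ω*}) = ω*−1 = 0.951725

ω* = 1.951725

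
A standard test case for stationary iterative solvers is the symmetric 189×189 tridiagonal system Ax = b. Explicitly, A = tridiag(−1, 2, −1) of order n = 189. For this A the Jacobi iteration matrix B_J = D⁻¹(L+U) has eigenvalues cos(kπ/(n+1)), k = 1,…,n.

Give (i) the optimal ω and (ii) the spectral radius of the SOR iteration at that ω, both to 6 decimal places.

B_J for the 189×189 system has eigenvalues cos(kπ/190); ρ_J = cos(π/190) = 0.999863.
√(1−ρ_J²) = |sin(π/190)| = 0.0165339
ω* = 2/(1+0.0165339) = 1.967470
At ω = 1.967470 every |λ(B_ω)| = ω−1, so ρ_SOR = 0.967470.

ω* = 1.967470, ρ_SOR = 0.967470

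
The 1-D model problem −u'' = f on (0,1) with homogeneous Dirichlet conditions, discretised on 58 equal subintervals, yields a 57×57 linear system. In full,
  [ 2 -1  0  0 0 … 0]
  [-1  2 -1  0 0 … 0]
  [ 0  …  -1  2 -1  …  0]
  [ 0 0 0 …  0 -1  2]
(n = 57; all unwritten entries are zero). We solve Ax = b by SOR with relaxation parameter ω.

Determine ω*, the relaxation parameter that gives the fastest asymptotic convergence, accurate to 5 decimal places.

ω* = 1.89728

[ρ_J] n=57: ρ(B_J) = cos(π/(n+1)) = cos(π/58) = 0.99853.
√(1−ρ_J²) simplifies to sin(π/58) = 0.054139.
So ω* = 2/1.054139 = 1.89728 (Young).
ρ_SOR = ω* − 1 = 1.89728 − 1 = 0.89728.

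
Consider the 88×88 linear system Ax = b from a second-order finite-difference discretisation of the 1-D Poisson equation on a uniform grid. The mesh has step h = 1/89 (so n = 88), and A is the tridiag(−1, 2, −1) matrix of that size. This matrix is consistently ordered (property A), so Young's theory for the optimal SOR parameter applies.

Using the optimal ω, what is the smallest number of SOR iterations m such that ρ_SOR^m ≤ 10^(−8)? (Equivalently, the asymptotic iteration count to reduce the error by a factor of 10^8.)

spectrum of D⁻¹(L+U) = {cos(kπ/89) : 1≤k≤88}; ρ_J = cos(π/89) = 0.9993771.
√(1−ρ_J²) simplifies to sin(π/89) = 0.0352915.
ω* = 2 / (1 + 0.0352915) = 2 / 1.0352915 ≈ 1.9318231.
Hence ρ(B_{ω*}) = 1.9318231 − 1 = 0.9318231.
For 8 digits: m = 8·ln10 / (−ln 0.9318231) = 18.4207/0.0706123 = 260.871; round up → m = 261.

m = 261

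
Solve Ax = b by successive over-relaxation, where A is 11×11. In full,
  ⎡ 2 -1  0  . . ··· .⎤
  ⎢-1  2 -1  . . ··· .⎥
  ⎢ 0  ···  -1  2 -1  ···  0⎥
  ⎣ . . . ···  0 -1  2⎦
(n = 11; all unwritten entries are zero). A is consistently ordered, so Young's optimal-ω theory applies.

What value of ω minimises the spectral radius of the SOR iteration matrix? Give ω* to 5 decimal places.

ω* = 1.58879

ρ_J = max_k |cos(kπ/12)| = cos(π/12) = 0.96593
√(1−ρ_J²) = |sin(π/12)| = 0.258819
Then 2/(1+√(1−ρ_J²)) = 2/(1+0.258819); ω* = 2/1.258819 = 1.58879.
ρ(B_{ω*}) = ω*−1 = 0.58879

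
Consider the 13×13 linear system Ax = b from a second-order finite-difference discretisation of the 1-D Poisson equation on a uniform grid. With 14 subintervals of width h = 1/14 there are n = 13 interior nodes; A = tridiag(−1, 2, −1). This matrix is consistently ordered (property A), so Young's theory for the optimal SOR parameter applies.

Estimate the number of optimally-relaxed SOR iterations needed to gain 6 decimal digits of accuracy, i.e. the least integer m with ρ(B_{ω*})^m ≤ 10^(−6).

m = 31

ρ_J = max_k |cos(kπ/14)| = cos(π/14) = 0.9749279
1 − cos²(π/14) = sin²(π/14) ⇒ √(1−ρ_J²) = sin(π/14) = 0.2225209.
So ω* = 2/1.2225209 = 1.6359639 (Young).
ρ_SOR = ω* − 1 = 1.6359639 − 1 = 0.6359639.
6·ln10 = 13.8155; −ln(0.6359639) = 0.452613; m = ⌈13.8155/0.452613⌉ = ⌈30.524⌉ = 31.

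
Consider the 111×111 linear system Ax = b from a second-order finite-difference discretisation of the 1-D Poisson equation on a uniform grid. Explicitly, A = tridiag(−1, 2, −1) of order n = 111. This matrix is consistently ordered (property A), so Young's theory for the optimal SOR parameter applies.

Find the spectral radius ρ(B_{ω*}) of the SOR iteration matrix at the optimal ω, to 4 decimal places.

½·tridiag(1,0,1) at n=111: λ_k = cos(kπ/112); max |λ| at k=1 ⇒ ρ_J = cos(π/112) ≈ 0.9996.
root = sin(π/112) = 0.02805  (since 1−cos² = sin²).
ω* = 2/(1 + 0.02805) = 2/1.02805 = 1.9454.
At ω = 1.9454 every |λ(B_ω)| = ω−1, so ρ_SOR = 0.9454.

ρ_SOR = 0.9454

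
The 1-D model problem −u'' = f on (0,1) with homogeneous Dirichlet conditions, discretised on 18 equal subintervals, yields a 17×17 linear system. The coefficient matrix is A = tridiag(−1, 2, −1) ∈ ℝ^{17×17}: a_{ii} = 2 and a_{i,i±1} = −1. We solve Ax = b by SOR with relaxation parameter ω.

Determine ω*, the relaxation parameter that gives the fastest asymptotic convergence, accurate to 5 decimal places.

ω* = 1.70409

spectrum of D⁻¹(L+U) = {cos(kπ/18) : 1≤k≤17}; ρ_J = cos(π/18) = 0.98481.
√(1−ρ_J²) simplifies to sin(π/18) = 0.173648.
[ω*] 2 ÷ (1 + 0.173648) = 2 ÷ 1.173648 = 1.70409.
and ρ(B_{ω*}) = 1.70409 − 1 = 0.70409.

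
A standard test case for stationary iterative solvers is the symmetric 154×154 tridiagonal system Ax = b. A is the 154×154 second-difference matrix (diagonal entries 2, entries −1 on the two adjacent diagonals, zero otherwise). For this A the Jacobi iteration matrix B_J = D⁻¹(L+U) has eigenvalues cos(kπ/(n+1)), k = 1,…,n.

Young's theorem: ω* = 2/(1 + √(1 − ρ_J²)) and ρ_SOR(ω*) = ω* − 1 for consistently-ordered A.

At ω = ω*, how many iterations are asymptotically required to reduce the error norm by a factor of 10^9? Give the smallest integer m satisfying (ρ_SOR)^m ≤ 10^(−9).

With n=154, ρ(Jacobi) = cos(π/155) = 0.9997946.
√(1−ρ_J²) = |sin(π/155)| = 0.0202670
ω* = 2/(1 + 0.0202670) = 2/1.0202670 = 1.9602712.
and ρ(B_{ω*}) = 1.9602712 − 1 = 0.9602712.
(0.9602712)^m ≤ 10^{−9}  ⇒  m·ln(0.9602712) ≤ −9·ln10  ⇒  m ≥ 511.188  ⇒  m = 512

m = 512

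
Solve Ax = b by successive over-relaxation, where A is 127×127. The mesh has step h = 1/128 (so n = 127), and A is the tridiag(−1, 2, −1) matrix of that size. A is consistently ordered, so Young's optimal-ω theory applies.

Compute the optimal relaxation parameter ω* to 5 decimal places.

ρ_J = max_k |cos(kπ/128)| = cos(π/128) = 0.99970
1 − cos²(π/128) = sin²(π/128) ⇒ √(1−ρ_J²) = sin(π/128) = 0.024541.
ω* = 2 / (1 + 0.024541) = 2 / 1.024541 ≈ 1.95209.
ρ_SOR = ω* − 1 ≈ 0.95209.

ω* = 1.95209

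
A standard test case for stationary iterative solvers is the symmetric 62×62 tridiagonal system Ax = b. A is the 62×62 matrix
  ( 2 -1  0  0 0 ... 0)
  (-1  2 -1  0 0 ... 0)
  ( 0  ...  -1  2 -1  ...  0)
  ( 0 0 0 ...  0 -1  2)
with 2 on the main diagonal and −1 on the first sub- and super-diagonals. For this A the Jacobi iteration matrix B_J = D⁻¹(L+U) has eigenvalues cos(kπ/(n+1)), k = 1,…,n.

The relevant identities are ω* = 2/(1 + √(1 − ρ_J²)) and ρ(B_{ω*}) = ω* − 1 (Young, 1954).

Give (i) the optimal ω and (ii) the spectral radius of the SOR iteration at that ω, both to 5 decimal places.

ω* = 1.90504, ρ_SOR = 0.90504

spectrum of D⁻¹(L+U) = {cos(kπ/63) : 1≤k≤62}; ρ_J = cos(π/63) = 0.99876.
1 − cos²(π/63) = sin²(π/63) ⇒ √(1−ρ_J²) = sin(π/63) = 0.049846.
So ω* = 2/1.049846 = 1.90504 (Young).
At ω = 1.90504 every |λ(B_ω)| = ω−1, so ρ_SOR = 0.90504.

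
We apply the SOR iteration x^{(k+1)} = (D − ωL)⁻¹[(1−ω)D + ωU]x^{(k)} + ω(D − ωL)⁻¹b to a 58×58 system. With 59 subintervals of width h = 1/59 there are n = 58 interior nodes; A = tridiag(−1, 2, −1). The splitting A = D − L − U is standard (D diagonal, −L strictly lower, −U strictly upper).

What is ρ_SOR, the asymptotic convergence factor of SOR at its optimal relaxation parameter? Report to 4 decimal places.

ρ_SOR = 0.8989

spectrum of D⁻¹(L+U) = {cos(kπ/59) : 1≤k≤58}; ρ_J = cos(π/59) = 0.9986.
√(1−ρ_J²) = |sin(π/59)| = 0.05322
[ω*] 2 ÷ (1 + 0.05322) = 2 ÷ 1.05322 = 1.8989.
ρ(B_{ω*}) = ω*−1 = 0.8989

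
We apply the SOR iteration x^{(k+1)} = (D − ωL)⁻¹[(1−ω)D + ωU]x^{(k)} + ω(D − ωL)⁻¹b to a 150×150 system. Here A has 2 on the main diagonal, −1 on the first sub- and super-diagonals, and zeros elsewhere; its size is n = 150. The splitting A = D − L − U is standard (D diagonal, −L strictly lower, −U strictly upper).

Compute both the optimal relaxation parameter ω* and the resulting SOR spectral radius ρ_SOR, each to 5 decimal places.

With n=150, ρ(Jacobi) = cos(π/151) = 0.99978.
√(1−ρ_J²) simplifies to sin(π/151) = 0.020804.
ω* = 2/(1 + 0.020804) = 2/1.020804 = 1.95924.
ρ_SOR = ω* − 1 ≈ 0.95924.

ω* = 1.95924, ρ_SOR = 0.95924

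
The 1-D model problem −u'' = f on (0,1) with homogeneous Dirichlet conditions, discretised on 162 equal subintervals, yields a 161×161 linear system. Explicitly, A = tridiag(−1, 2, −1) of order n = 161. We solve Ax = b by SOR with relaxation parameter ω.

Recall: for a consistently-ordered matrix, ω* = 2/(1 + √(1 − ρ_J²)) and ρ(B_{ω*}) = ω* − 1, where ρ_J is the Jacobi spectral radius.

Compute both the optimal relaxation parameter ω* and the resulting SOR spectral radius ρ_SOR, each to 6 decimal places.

ω* = 1.961955, ρ_SOR = 0.961955

n=161: λ(B_J) = 1 − λ(A)/2 = cos(kπ/162); k=1 gives ρ_J = 0.999812.
root = sin(π/162) = 0.0193913  (since 1−cos² = sin²).
ω* = 2/(1 + 0.0193913) = 2/1.0193913 = 1.961955.
and ρ(B_{ω*}) = 1.961955 − 1 = 0.961955.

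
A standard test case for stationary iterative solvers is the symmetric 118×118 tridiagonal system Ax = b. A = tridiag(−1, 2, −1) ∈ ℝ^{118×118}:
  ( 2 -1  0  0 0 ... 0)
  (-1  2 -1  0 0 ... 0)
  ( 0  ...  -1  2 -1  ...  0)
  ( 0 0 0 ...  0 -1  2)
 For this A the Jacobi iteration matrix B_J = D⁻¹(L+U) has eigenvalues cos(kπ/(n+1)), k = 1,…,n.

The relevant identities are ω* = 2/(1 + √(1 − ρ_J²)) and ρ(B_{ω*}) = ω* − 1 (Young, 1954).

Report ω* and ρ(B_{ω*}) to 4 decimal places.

ω* = 1.9486, ρ_SOR = 0.9486

½·tridiag(1,0,1) at n=118: λ_k = cos(kπ/119); max |λ| at k=1 ⇒ ρ_J = cos(π/119) ≈ 0.9997.
√(1−ρ_J²) = |sin(π/119)| = 0.02640
ω* = 2/(1 + 0.02640) = 2/1.02640 = 1.9486.
At ω = 1.9486 every |λ(B_ω)| = ω−1, so ρ_SOR = 0.9486.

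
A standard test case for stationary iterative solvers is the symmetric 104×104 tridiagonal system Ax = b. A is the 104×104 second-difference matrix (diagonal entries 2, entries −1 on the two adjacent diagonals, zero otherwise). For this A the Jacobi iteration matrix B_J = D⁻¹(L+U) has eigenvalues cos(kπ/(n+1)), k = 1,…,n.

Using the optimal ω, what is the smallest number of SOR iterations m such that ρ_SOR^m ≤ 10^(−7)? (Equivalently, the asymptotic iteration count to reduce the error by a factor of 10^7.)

m = 270

n=104: λ(B_J) = 1 − λ(A)/2 = cos(kπ/105); k=1 gives ρ_J = 0.9995524.
√(1 − cos²(π/105)) = sin(π/105) ≈ 0.0299155.
Young: ω* = 2/(1+√(1−ρ_J²)) = 2/(1+0.0299155) = 2/1.0299155 = 1.9419069.
[ρ_SOR] ω* − 1 = 0.9419069.
Need (0.9419069)^m ≤ 10^(−7): m ≥ 7·ln10/|ln 0.9419069| = 16.1181/0.0598488 = 269.314 ⇒ m = 270.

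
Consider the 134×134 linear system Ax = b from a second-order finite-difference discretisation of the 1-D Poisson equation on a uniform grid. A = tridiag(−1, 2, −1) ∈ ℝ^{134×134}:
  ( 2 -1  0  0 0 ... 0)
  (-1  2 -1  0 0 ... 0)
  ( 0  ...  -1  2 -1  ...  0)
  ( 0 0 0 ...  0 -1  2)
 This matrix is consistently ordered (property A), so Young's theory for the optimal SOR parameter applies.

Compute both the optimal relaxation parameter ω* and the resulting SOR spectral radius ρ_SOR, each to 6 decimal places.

ω* = 1.954520, ρ_SOR = 0.954520

ρ_J = max_k |cos(kπ/135)| = cos(π/135) = 0.999729
root = sin(π/135) = 0.0232690  (since 1−cos² = sin²).
So ω* = 2/1.0232690 = 1.954520 (Young).
[ρ_SOR] ω* − 1 = 0.954520.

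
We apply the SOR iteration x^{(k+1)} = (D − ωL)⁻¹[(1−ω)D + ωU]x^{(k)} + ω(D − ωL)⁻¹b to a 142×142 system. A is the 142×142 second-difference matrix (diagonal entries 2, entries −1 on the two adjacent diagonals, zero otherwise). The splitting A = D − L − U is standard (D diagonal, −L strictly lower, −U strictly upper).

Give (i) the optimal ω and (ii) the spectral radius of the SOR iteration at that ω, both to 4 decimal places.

ω* = 1.9570, ρ_SOR = 0.9570

B_J for the 142×142 system has eigenvalues cos(kπ/143); ρ_J = cos(π/143) = 0.9998.
1 − cos²(π/143) = sin²(π/143) ⇒ √(1−ρ_J²) = sin(π/143) = 0.02197.
ω* = 2/(1+0.02197) = 1.9570
ρ_SOR = ω* − 1 ≈ 0.9570.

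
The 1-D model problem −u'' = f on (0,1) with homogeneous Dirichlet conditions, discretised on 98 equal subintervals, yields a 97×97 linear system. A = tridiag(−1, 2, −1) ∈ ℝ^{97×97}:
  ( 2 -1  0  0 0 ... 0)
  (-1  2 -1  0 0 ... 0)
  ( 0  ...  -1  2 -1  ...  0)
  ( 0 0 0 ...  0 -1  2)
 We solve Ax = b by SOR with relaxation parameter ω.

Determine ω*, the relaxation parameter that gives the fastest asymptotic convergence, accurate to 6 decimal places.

ω* = 1.937888

[ρ_J] n=97: ρ(B_J) = cos(π/(n+1)) = cos(π/98) = 0.999486.
√(1−ρ_J²) = |sin(π/98)| = 0.0320516
ω* = 2 / (1 + 0.0320516) = 2 / 1.0320516 ≈ 1.937888.
Hence ρ(B_{ω*}) = 1.937888 − 1 = 0.937888.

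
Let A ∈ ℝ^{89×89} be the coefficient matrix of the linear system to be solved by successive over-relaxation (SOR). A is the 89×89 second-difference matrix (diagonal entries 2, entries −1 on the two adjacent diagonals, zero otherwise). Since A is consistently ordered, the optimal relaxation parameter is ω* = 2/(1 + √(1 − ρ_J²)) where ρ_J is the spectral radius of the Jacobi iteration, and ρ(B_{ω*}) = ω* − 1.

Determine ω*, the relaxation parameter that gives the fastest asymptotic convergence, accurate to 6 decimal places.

ω* = 1.932555

With n=89, ρ(Jacobi) = cos(π/90) = 0.999391.
√(1 − cos²(π/90)) = sin(π/90) ≈ 0.0348995.
Then 2/(1+√(1−ρ_J²)) = 2/(1+0.0348995); ω* = 2/1.0348995 = 1.932555.
At ω = 1.932555 every |λ(B_ω)| = ω−1, so ρ_SOR = 0.932555.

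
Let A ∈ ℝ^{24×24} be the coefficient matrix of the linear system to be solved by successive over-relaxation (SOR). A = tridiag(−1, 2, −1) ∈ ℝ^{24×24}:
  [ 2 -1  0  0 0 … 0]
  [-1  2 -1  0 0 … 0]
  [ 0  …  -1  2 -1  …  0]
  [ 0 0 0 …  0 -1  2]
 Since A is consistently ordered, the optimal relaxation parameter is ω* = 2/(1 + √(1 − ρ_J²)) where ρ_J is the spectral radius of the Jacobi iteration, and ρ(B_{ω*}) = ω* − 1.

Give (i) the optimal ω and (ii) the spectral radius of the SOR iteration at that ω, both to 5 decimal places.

½·tridiag(1,0,1) at n=24: λ_k = cos(kπ/25); max |λ| at k=1 ⇒ ρ_J = cos(π/25) ≈ 0.99211.
1 − cos²(π/25) = sin²(π/25) ⇒ √(1−ρ_J²) = sin(π/25) = 0.125333.
[ω*] 2 ÷ (1 + 0.125333) = 2 ÷ 1.125333 = 1.77725.
[ρ_SOR] ω* − 1 = 0.77725.

ω* = 1.77725, ρ_SOR = 0.77725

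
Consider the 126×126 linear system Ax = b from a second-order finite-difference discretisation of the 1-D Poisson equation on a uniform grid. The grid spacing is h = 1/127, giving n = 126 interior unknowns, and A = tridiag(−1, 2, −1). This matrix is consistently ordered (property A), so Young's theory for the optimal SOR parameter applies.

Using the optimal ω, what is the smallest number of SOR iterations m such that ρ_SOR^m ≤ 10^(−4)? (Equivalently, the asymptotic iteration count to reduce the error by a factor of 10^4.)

m = 187

spectrum of D⁻¹(L+U) = {cos(kπ/127) : 1≤k≤126}; ρ_J = cos(π/127) = 0.9996941.
√(1−ρ_J²) = |sin(π/127)| = 0.0247344
ω* = 2/(1+0.0247344) = 1.9517252
At ω = 1.9517252 every |λ(B_ω)| = ω−1, so ρ_SOR = 0.9517252.
m ≥ 4·ln10 / (−ln 0.9517252) = 186.147; smallest integer m = 187.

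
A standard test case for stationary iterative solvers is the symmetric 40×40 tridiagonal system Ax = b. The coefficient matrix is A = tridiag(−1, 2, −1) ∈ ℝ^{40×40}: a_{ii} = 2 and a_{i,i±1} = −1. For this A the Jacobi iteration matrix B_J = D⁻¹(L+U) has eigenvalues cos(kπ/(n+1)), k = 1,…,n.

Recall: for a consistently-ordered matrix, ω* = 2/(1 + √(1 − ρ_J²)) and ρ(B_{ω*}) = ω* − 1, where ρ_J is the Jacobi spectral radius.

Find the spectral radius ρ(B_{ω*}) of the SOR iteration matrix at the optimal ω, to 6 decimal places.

ρ_SOR = 0.857788

½·tridiag(1,0,1) at n=40: λ_k = cos(kπ/41); max |λ| at k=1 ⇒ ρ_J = cos(π/41) ≈ 0.997066.
√(1 − cos²(π/41)) = sin(π/41) ≈ 0.0765493.
So ω* = 2/1.0765493 = 1.857788 (Young).
ρ_SOR = ω* − 1 ≈ 0.857788.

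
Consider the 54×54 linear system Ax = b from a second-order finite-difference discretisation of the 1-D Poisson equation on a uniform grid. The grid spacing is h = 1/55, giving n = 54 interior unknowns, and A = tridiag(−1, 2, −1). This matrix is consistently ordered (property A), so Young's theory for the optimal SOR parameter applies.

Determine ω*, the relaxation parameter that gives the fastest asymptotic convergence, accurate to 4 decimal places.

ω* = 1.8920

spectrum of D⁻¹(L+U) = {cos(kπ/55) : 1≤k≤54}; ρ_J = cos(π/55) = 0.9984.
root = sin(π/55) = 0.05709  (since 1−cos² = sin²).
ω* = 2/(1+0.05709) = 1.8920
ρ(B_{ω*}) = ω*−1 = 0.8920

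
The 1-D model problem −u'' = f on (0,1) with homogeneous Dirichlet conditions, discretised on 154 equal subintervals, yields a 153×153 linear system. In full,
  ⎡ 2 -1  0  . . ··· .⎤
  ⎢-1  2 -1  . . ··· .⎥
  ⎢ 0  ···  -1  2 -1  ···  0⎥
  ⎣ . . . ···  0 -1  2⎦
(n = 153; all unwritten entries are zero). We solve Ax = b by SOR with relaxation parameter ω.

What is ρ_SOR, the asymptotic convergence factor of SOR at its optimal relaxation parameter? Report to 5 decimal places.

ρ_J = max_k |cos(kπ/154)| = cos(π/154) = 0.99979
√(1−ρ_J²) = |sin(π/154)| = 0.020399
Then 2/(1+√(1−ρ_J²)) = 2/(1+0.020399); ω* = 2/1.020399 = 1.96002.
and ρ(B_{ω*}) = 1.96002 − 1 = 0.96002.

ρ_SOR = 0.96002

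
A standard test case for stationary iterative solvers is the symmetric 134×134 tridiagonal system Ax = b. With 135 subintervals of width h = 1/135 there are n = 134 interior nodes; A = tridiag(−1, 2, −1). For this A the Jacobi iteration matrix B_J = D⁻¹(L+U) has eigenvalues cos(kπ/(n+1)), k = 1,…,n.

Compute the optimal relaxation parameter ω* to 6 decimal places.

ω* = 1.954520

B_J for the 134×134 system has eigenvalues cos(kπ/135); ρ_J = cos(π/135) = 0.999729.
root = sin(π/135) = 0.0232690  (since 1−cos² = sin²).
ω* = 2/(1+0.0232690) = 1.954520
ρ(B_{ω*}) = ω*−1 = 0.954520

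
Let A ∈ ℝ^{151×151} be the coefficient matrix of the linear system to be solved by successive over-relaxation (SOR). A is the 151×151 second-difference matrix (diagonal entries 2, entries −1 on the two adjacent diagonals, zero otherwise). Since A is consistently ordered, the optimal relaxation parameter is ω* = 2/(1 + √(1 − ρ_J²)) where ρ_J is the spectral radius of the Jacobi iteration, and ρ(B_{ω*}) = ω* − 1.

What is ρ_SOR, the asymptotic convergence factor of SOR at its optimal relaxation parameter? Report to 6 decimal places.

spectrum of D⁻¹(L+U) = {cos(kπ/152) : 1≤k≤151}; ρ_J = cos(π/152) = 0.999786.
√(1−ρ_J²) simplifies to sin(π/152) = 0.0206669.
Then 2/(1+√(1−ρ_J²)) = 2/(1+0.0206669); ω* = 2/1.0206669 = 1.959503.
and ρ(B_{ω*}) = 1.959503 − 1 = 0.959503.

ρ_SOR = 0.959503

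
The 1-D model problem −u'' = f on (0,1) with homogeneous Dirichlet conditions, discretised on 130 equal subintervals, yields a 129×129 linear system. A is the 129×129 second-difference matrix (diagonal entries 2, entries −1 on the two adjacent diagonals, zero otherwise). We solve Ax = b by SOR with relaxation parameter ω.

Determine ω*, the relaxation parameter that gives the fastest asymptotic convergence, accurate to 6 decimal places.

ω* = 1.952813

With n=129, ρ(Jacobi) = cos(π/130) = 0.999708.
√(1−ρ_J²) simplifies to sin(π/130) = 0.0241637.
ω* = 2/(1 + 0.0241637) = 2/1.0241637 = 1.952813.
ρ_SOR = ω* − 1 = 1.952813 − 1 = 0.952813.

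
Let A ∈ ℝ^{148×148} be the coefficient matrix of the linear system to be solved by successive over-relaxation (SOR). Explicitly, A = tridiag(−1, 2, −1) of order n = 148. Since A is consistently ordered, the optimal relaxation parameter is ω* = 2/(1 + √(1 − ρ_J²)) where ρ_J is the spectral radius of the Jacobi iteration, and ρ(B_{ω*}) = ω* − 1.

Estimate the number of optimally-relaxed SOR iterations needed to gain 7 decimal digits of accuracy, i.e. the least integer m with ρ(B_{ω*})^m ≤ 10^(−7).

½·tridiag(1,0,1) at n=148: λ_k = cos(kπ/149); max |λ| at k=1 ⇒ ρ_J = cos(π/149) ≈ 0.9997777.
root = sin(π/149) = 0.0210830  (since 1−cos² = sin²).
ω* = 2 / (1 + 0.0210830) = 2 / 1.0210830 ≈ 1.9587046.
Hence ρ(B_{ω*}) = 1.9587046 − 1 = 0.9587046.
ρ_SOR^m ≤ 10^(−7) ⇔ m ≥ 7·ln10/(−ln 0.9587046) = 16.1181/0.0421723 = 382.196; m = ⌈382.196⌉ = 383.

m = 383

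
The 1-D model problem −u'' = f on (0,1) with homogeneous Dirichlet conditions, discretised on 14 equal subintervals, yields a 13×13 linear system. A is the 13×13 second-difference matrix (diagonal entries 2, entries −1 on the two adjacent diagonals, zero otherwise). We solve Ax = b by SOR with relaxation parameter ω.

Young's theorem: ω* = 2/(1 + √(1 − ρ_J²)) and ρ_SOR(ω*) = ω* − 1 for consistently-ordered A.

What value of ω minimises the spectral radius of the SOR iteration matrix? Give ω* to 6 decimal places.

ω* = 1.635964

spectrum of D⁻¹(L+U) = {cos(kπ/14) : 1≤k≤13}; ρ_J = cos(π/14) = 0.974928.
root = sin(π/14) = 0.2225209  (since 1−cos² = sin²).
Young: ω* = 2/(1+√(1−ρ_J²)) = 2/(1+0.2225209) = 2/1.2225209 = 1.635964.
ρ(B_{ω*}) = ω*−1 = 0.635964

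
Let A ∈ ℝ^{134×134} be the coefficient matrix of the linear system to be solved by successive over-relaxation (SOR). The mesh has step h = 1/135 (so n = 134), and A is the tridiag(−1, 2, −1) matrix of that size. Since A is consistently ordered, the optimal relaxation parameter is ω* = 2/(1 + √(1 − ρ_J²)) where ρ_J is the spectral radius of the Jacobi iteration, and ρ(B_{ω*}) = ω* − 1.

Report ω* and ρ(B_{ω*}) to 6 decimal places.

ω* = 1.954520, ρ_SOR = 0.954520

With n=134, ρ(Jacobi) = cos(π/135) = 0.999729.
root = sin(π/135) = 0.0232690  (since 1−cos² = sin²).
Then 2/(1+√(1−ρ_J²)) = 2/(1+0.0232690); ω* = 2/1.0232690 = 1.954520.
and ρ(B_{ω*}) = 1.954520 − 1 = 0.954520.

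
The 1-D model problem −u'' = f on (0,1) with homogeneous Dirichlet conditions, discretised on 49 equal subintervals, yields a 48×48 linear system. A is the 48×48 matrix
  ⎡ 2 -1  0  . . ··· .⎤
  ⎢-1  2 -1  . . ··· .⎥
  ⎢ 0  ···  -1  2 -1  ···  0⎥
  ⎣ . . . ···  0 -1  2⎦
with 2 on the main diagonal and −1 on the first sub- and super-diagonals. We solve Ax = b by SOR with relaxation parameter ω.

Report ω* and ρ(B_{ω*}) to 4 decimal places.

[ρ_J] n=48: ρ(B_J) = cos(π/(n+1)) = cos(π/49) = 0.9979.
1 − cos²(π/49) = sin²(π/49) ⇒ √(1−ρ_J²) = sin(π/49) = 0.06407.
ω* = 2/(1 + 0.06407) = 2/1.06407 = 1.8796.
ρ_SOR = ω* − 1 ≈ 0.8796.

ω* = 1.8796, ρ_SOR = 0.8796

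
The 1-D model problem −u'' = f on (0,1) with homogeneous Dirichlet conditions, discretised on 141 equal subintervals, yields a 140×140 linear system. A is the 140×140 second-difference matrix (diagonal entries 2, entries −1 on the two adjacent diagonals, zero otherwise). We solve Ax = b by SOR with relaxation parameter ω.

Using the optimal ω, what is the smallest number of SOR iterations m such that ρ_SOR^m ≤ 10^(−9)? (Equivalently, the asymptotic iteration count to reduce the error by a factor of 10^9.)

m = 466

n=140: λ(B_J) = 1 − λ(A)/2 = cos(kπ/141); k=1 gives ρ_J = 0.9997518.
√(1−ρ_J²) simplifies to sin(π/141) = 0.0222790.
ω* = 2/(1 + 0.0222790) = 2/1.0222790 = 1.9564131.
[ρ_SOR] ω* − 1 = 0.9564131.
For 9 digits: m = 9·ln10 / (−ln 0.9564131) = 20.7233/0.0445653 = 465.010; round up → m = 466.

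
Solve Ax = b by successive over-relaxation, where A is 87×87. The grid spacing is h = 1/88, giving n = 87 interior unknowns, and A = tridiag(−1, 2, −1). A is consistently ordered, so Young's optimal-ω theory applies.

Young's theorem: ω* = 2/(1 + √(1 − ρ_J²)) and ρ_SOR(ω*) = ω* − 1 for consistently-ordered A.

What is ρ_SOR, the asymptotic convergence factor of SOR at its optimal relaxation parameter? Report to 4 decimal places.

ρ_J = max_k |cos(kπ/88)| = cos(π/88) = 0.9994
√(1−ρ_J²) simplifies to sin(π/88) = 0.03569.
Young: ω* = 2/(1+√(1−ρ_J²)) = 2/(1+0.03569) = 2/1.03569 = 1.9311.
[ρ_SOR] ω* − 1 = 0.9311.

ρ_SOR = 0.9311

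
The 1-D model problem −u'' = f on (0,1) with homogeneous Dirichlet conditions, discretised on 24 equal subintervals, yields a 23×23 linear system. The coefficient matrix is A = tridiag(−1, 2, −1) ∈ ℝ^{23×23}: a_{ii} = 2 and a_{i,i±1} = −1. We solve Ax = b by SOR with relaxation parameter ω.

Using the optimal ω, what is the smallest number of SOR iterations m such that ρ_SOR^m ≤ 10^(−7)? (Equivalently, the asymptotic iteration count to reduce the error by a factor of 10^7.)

n=23: λ(B_J) = 1 − λ(A)/2 = cos(kπ/24); k=1 gives ρ_J = 0.9914449.
1 − cos²(π/24) = sin²(π/24) ⇒ √(1−ρ_J²) = sin(π/24) = 0.1305262.
Then 2/(1+√(1−ρ_J²)) = 2/(1+0.1305262); ω* = 2/1.1305262 = 1.7690877.
and ρ(B_{ω*}) = 1.7690877 − 1 = 0.7690877.
7·ln10 = 16.1181; −ln(0.7690877) = 0.26255; m = ⌈16.1181/0.26255⌉ = ⌈61.391⌉ = 62.

m = 62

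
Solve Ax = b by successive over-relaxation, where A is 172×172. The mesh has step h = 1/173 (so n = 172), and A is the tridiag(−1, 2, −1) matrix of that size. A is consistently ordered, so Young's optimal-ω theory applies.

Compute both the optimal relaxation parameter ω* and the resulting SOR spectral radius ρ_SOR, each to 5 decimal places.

ω* = 1.96433, ρ_SOR = 0.96433

spectrum of D⁻¹(L+U) = {cos(kπ/173) : 1≤k≤172}; ρ_J = cos(π/173) = 0.99984.
1 − cos²(π/173) = sin²(π/173) ⇒ √(1−ρ_J²) = sin(π/173) = 0.018158.
ω* = 2/(1 + 0.018158) = 2/1.018158 = 1.96433.
ρ_SOR = ω* − 1 ≈ 0.96433.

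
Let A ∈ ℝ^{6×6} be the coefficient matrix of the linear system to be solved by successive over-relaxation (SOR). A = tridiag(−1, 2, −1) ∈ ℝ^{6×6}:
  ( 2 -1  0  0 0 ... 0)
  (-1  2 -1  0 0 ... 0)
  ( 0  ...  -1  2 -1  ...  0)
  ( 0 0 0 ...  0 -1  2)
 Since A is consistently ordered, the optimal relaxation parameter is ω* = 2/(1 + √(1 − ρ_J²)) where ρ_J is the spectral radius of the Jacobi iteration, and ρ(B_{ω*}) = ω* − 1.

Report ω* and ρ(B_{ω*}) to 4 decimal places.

n=6: λ(B_J) = 1 − λ(A)/2 = cos(kπ/7); k=1 gives ρ_J = 0.9010.
root = sin(π/7) = 0.43388  (since 1−cos² = sin²).
ω* = 2/(1+0.43388) = 1.3948
ρ_SOR = ω* − 1 ≈ 0.3948.

ω* = 1.3948, ρ_SOR = 0.3948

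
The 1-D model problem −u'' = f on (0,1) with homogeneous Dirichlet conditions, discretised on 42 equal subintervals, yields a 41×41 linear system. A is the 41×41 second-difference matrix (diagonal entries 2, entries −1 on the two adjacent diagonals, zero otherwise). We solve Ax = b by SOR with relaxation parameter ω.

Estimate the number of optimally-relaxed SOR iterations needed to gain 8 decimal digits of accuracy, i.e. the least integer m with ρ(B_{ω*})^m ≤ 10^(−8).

[ρ_J] n=41: ρ(B_J) = cos(π/(n+1)) = cos(π/42) = 0.9972038.
root = sin(π/42) = 0.0747301  (since 1−cos² = sin²).
ω* = 2 / (1 + 0.0747301) = 2 / 1.0747301 ≈ 1.8609323.
[ρ_SOR] ω* − 1 = 0.8609323.
Need (0.8609323)^m ≤ 10^(−8): m ≥ 8·ln10/|ln 0.8609323| = 18.4207/0.149739 = 123.019 ⇒ m = 124.

m = 124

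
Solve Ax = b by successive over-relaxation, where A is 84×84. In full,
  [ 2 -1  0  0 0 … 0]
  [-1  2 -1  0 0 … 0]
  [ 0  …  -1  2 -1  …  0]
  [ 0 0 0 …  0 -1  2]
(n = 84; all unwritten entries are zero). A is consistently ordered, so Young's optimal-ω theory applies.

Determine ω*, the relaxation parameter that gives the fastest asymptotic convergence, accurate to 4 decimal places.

ω* = 1.9287

ρ_J = max_k |cos(kπ/85)| = cos(π/85) = 0.9993
√(1−ρ_J²) = |sin(π/85)| = 0.03695
[ω*] 2 ÷ (1 + 0.03695) = 2 ÷ 1.03695 = 1.9287.
ρ_SOR = ω* − 1 ≈ 0.9287.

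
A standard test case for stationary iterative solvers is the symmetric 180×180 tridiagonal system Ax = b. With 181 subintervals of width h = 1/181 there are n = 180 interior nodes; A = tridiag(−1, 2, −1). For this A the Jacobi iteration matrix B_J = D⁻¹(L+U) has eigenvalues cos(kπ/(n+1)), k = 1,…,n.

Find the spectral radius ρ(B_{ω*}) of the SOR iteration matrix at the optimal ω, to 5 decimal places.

B_J for the 180×180 system has eigenvalues cos(kπ/181); ρ_J = cos(π/181) = 0.99985.
√(1−ρ_J²) = |sin(π/181)| = 0.017356
Young: ω* = 2/(1+√(1−ρ_J²)) = 2/(1+0.017356) = 2/1.017356 = 1.96588.
[ρ_SOR] ω* − 1 = 0.96588.

ρ_SOR = 0.96588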